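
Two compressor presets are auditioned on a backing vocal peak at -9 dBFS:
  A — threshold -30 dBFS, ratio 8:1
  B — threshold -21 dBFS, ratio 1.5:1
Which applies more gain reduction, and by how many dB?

A: overshoot 21 dB → output overshoot 2.625 dB → GR 18.375 dB.
B: overshoot 12 dB → output overshoot 8 dB → GR 4 dB.
A applies 14.375 dB more gain reduction.

A, by 14.375 dB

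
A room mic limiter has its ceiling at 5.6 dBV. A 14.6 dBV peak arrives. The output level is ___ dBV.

A brickwall limiter is an ∞:1 compressor: any input above the ceiling is clamped to 5.6 dBV.

5.6 dBV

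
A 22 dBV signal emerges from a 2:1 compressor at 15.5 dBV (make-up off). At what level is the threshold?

Input is 13 dB above T (since output overshoot × R = input overshoot: (15.5 − T)·2 = 22 − T gives T = 9 dBV).
Check: 9 + (22 − 9)/2 = 9 + 6.5 = 15.5 dBV. ✓

9 dBV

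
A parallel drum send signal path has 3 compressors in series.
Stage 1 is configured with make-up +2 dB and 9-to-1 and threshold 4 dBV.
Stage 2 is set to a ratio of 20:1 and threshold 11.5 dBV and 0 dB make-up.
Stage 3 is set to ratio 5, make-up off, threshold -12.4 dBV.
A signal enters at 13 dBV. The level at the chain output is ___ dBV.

Stage 1: 13 dBV is 9 dB over 4 dBV; at 9:1 that becomes 1 dB over, giving 5 dBV; +2 dB make-up → 7 dBV.
Stage 2: below threshold (7 ≤ 11.5); passes unchanged; output 7 dBV.
Stage 3: overshoot 19.4 dB → 19.4/5 = 3.88 dB → -8.52 dBV.

-8.52 dBV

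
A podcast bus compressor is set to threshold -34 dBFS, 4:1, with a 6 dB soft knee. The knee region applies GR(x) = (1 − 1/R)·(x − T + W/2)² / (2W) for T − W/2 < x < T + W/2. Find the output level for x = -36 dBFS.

-36.0625 dBFS

x − T + W/2 = -36 − (-34) + 3 = 1.
GR = (1 − 1/4) × 1² / 12 = 0.75 × 1 / 12 = 0.0625 dB.
Output = -36 − 0.0625 = -36.0625 dBFS.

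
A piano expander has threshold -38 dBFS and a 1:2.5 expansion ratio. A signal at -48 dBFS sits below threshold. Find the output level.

Undershoot = (-38) − (-48) = 10 dB.
At 1:2.5, that expands to 25 dB under threshold.
Output = -38 − 25 = -63 dBFS.

-63 dBFS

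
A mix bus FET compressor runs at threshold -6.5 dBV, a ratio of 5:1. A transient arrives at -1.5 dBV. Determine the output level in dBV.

Overshoot: -1.5 − (-6.5) = 5 dB.
At 5:1 the overshoot is divided by 5, leaving 1 dB above threshold.
So the level is -6.5 + 1 = -5.5 dBV.

-5.5 dBV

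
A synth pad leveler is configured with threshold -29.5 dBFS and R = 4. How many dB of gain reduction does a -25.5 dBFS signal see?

3 dB

Overshoot = -25.5 − (-29.5) = 4 dB.
After 4:1 compression the overshoot becomes 4/4 = 1 dB.
So the signal is attenuated by 4 − 1 = 3 dB.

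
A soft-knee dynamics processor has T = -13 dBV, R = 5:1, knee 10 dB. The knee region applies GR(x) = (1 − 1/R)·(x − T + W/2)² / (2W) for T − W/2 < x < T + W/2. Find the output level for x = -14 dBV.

x − T + W/2 = -14 − (-13) + 5 = 4.
GR = (1 − 1/5) × 4² / 20 = 0.8 × 16 / 20 = 0.64 dB.
Output = -14 − 0.64 = -14.64 dBV.

-14.64 dBV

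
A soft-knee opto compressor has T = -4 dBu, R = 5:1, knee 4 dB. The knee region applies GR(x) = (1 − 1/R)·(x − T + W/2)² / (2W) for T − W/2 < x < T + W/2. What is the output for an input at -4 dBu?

x − T + W/2 = -4 − (-4) + 2 = 2.
GR = (1 − 1/5) × 2² / 8 = 0.8 × 4 / 8 = 0.4 dB.
Output = -4 − 0.4 = -4.4 dBu.

-4.4 dBu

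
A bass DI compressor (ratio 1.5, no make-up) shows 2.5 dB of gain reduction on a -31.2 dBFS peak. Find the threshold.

Gain reduction = -31.2 − (-33.7) = 2.5 dB; output overshoot = GR / (R − 1) = 2.5 / 0.5 = 5 dB.
Threshold = output − output overshoot = -33.7 − 5 = -38.7 dBFS.

-38.7 dBFS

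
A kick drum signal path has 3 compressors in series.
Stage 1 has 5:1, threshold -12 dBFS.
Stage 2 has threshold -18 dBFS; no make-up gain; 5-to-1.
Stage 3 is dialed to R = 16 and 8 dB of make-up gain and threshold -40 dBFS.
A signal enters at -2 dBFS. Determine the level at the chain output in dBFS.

Stage 1: overshoot 10 dB → 10/5 = 2 dB → -10 dBFS.
Stage 2: 8 dB above -18 dBFS, reduced 5:1 to 1.6 dB above → -16.4 dBFS.
Stage 3: 23.6 dB above -40 dBFS, reduced 16:1 to 1.475 dB above → -38.525 dBFS; +8 dB make-up → -30.525 dBFS.

-30.525 dBFS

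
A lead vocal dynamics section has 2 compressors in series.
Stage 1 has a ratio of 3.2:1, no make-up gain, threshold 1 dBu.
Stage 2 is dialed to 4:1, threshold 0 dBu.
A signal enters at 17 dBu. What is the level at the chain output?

Stage 1: 17 dBu is 16 dB over 1 dBu; at 3.2:1 that becomes 5 dB over, giving 6 dBu.
Stage 2: 6 dBu is 6 dB over 0 dBu; at 4:1 that becomes 1.5 dB over, giving 1.5 dBu.

1.5 dBu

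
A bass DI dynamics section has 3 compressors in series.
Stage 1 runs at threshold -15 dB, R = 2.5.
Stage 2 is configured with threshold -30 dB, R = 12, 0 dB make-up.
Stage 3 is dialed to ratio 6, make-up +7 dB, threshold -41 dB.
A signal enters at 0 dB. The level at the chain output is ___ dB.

-31.875 dB

Stage 1: 15 dB above -15 dB, reduced 2.5:1 to 6 dB above → -9 dB.
Stage 2: -9 dB is 21 dB over -30 dB; at 12:1 that becomes 1.75 dB over, giving -28.25 dB.
Stage 3: 12.75 dB above -41 dB, reduced 6:1 to 2.125 dB above → -38.875 dB; +7 dB make-up → -31.875 dB.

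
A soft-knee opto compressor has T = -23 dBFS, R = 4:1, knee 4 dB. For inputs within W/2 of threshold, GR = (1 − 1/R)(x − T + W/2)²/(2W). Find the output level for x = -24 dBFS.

x − T + W/2 = -24 − (-23) + 2 = 1.
GR = (1 − 1/4) × 1² / 8 = 0.75 × 1 / 8 = 0.09375 dB.
Output = -24 − 0.09375 = -24.09375 dBFS.

-24.09375 dBFS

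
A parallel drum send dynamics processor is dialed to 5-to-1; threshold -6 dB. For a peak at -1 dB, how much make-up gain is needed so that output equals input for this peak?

4 dB

The peak compresses to -6 + 5/5 = -5 dB.
To reach -1 dB requires -1 − (-5) = 4 dB of make-up.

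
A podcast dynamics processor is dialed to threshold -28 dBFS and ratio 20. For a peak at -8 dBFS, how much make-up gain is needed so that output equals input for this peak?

19 dB

Overshoot 20 dB → 20/20 = 1 dB after compression, so the compressed level is -28 + 1 = -27 dBFS.
Make-up = target − compressed = -8 − (-27) = 19 dB.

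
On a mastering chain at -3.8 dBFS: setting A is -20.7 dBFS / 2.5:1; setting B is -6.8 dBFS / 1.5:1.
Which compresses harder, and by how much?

A, by 9.14 dB

A: overshoot 16.9 dB → output overshoot 6.76 dB → GR 10.14 dB.
B: overshoot 3 dB → output overshoot 2 dB → GR 1 dB.
Difference: 9.14 dB in favour of A.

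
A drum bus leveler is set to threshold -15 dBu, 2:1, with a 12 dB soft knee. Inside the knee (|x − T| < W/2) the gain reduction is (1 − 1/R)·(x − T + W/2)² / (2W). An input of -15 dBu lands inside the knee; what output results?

x − T + W/2 = -15 − (-15) + 6 = 6.
GR = (1 − 1/2) × 6² / 24 = 0.5 × 36 / 24 = 0.75 dB.
Output = -15 − 0.75 = -15.75 dBu.

-15.75 dBu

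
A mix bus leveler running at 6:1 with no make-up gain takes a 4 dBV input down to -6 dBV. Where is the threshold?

-8 dBV

Let T be the threshold. Output overshoot = (input overshoot)/R, so -6 − T = (4 − T)/6.
6·(-6 − T) = 4 − T → 5·T = -36 − 4 = -40.
T = -40/5 = -8 dBV.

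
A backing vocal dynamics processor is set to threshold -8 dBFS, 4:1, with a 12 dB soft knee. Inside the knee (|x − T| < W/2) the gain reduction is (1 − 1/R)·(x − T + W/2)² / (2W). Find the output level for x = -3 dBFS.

x − T + W/2 = -3 − (-8) + 6 = 11.
GR = (1 − 1/4) × 11² / 24 = 0.75 × 121 / 24 = 3.78125 dB.
Output = -3 − 3.78125 = -6.78125 dBFS.

-6.78125 dBFS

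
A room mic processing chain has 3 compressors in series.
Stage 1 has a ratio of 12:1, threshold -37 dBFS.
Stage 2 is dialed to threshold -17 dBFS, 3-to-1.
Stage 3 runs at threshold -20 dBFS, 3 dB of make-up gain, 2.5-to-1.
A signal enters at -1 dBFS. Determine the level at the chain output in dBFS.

Stage 1: overshoot 36 dB → 36/12 = 3 dB → -34 dBFS.
Stage 2: -34 dBFS ≤ -17 dBFS, so stage 2 doesn't engage; output -34 dBFS.
Stage 3: -34 dBFS is at or below the -20 dBFS threshold — no compression; make-up brings it to -31 dBFS.

-31 dBFS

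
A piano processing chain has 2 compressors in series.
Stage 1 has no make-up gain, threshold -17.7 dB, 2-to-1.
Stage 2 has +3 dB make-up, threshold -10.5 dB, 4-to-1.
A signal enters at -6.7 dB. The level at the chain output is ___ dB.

-9.2 dB

Stage 1: -6.7 dB is 11 dB over -17.7 dB; at 2:1 that becomes 5.5 dB over, giving -12.2 dB.
Stage 2: -12.2 dB ≤ -10.5 dB, so stage 2 doesn't engage; make-up brings it to -9.2 dB.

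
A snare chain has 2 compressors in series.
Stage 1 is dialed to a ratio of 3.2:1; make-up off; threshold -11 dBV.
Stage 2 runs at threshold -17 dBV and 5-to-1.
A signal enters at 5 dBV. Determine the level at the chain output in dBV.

-14.8 dBV

Stage 1: 5 dBV is 16 dB over -11 dBV; at 3.2:1 that becomes 5 dB over, giving -6 dBV.
Stage 2: overshoot 11 dB → 11/5 = 2.2 dB → -14.8 dBV.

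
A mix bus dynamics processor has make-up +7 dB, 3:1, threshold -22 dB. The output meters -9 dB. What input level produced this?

Before make-up, the level was -9 − 7 = -16 dB.
That's 6 dB above the -22 dB threshold.
Input overshoot = R × output overshoot = 18 dB → input = -22 + 18 = -4 dB.

-4 dB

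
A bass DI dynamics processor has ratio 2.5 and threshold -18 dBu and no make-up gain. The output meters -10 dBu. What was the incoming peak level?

2 dBu

The compressed level sits -10 − (-18) = 8 dB over threshold.
Input overshoot = R × output overshoot = 20 dB → input = -18 + 20 = 2 dBu.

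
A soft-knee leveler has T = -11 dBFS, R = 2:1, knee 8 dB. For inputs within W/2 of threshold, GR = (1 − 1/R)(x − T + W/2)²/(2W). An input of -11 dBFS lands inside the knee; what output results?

x − T + W/2 = -11 − (-11) + 4 = 4.
GR = (1 − 1/2) × 4² / 16 = 0.5 × 16 / 16 = 0.5 dB.
Output = -11 − 0.5 = -11.5 dBFS.

-11.5 dBFS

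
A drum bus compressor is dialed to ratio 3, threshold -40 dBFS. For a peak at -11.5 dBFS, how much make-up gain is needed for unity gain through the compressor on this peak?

Overshoot 28.5 dB → 28.5/3 = 9.5 dB after compression, so the compressed level is -40 + 9.5 = -30.5 dBFS.
Make-up = target − compressed = -11.5 − (-30.5) = 19 dB.

19 dB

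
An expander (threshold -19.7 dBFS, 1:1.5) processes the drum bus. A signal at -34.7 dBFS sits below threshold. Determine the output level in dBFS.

-42.2 dBFS

The input is 15 dB below the -19.7 dBFS threshold.
A 1:1.5 expander multiplies undershoot by 1.5: 15 × 1.5 = 22.5 dB below threshold.
Output = -19.7 − 22.5 = -42.2 dBFS.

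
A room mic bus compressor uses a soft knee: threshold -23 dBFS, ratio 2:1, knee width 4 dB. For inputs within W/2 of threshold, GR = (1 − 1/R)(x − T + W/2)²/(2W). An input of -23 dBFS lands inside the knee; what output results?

-23.25 dBFS

x − T + W/2 = -23 − (-23) + 2 = 2.
GR = (1 − 1/2) × 2² / 8 = 0.5 × 4 / 8 = 0.25 dB.
Output = -23 − 0.25 = -23.25 dBFS.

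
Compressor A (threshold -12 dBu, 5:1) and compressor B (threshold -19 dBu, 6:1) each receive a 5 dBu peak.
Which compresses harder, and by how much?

A: overshoot 17 dB → output overshoot 3.4 dB → GR 13.6 dB.
B: overshoot 24 dB → output overshoot 4 dB → GR 20 dB.
B applies 6.4 dB more gain reduction.

B, by 6.4 dB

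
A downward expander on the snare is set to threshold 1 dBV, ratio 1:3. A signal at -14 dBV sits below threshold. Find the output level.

-44 dBV

Below threshold, a 1:3 expander applies gain = (3−1)×(T − x) of attenuation.
(3−1) × 15 = 30 dB, so output = -14 − 30 = -44 dBV.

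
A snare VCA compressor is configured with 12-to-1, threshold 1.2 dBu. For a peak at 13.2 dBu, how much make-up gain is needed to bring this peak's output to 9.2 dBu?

7 dB

The peak compresses to 1.2 + 12/12 = 2.2 dBu.
To reach 9.2 dBu requires 9.2 − 2.2 = 7 dB of make-up.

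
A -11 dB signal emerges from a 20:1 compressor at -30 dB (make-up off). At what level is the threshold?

-31 dB

Input is 20 dB above T (since output overshoot × R = input overshoot: (-30 − T)·20 = -11 − T gives T = -31 dB).
Check: -31 + (-11 − (-31))/20 = -31 + 1 = -30 dB. ✓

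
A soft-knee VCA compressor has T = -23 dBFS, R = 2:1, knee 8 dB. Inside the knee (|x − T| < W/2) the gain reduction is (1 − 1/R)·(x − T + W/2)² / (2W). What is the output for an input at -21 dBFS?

-22.125 dBFS

x − T + W/2 = -21 − (-23) + 4 = 6.
GR = (1 − 1/2) × 6² / 16 = 0.5 × 36 / 16 = 1.125 dB.
Output = -21 − 1.125 = -22.125 dBFS.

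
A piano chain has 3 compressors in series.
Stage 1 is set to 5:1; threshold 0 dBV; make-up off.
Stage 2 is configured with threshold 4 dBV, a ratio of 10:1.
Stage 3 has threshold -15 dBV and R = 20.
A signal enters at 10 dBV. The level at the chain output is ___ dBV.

Stage 1: 10 dB above 0 dBV, reduced 5:1 to 2 dB above → 2 dBV.
Stage 2: below threshold (2 ≤ 4); passes unchanged; output 2 dBV.
Stage 3: 2 dBV is 17 dB over -15 dBV; at 20:1 that becomes 0.85 dB over, giving -14.15 dBV.

-14.15 dBV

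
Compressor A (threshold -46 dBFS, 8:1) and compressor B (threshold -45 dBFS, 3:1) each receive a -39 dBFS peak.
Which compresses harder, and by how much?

A: 7 dB over, compressed to 0.875 dB over, so 6.125 dB of GR.
B: 6 dB over, compressed to 2 dB over, so 4 dB of GR.
A reduces 2.125 dB more.

A, by 2.125 dB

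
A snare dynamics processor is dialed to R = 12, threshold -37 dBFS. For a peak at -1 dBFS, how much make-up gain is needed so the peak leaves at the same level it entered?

The peak compresses to -37 + 36/12 = -34 dBFS.
To reach -1 dBFS requires -1 − (-34) = 33 dB of make-up.

33 dB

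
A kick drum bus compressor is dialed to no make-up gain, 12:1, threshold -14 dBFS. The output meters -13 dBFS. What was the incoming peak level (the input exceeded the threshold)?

-2 dBFS

Post-compression overshoot = -13 − (-14) = 1 dB.
Before 12:1 compression the overshoot was 1 × 12 = 12 dB, so input = -14 + 12 = -2 dBFS.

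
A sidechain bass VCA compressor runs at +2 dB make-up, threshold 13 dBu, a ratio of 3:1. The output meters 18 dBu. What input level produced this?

Before make-up, the level was 18 − 2 = 16 dBu.
The compressed level sits 16 − 13 = 3 dB over threshold.
Undo the ratio: input overshoot = 3 × 3 = 9 dB, giving input = 22 dBu.

22 dBu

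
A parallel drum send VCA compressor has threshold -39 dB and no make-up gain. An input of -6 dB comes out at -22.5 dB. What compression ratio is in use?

2:1

Input overshoot = -6 − (-39) = 33 dB; output overshoot = -22.5 − (-39) = 16.5 dB.
Ratio = 33 / 16.5 = 2.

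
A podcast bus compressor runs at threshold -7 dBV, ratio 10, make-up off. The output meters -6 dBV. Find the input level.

The compressed level sits -6 − (-7) = 1 dB over threshold.
Before 10:1 compression the overshoot was 1 × 10 = 10 dB, so input = -7 + 10 = 3 dBV.

3 dBV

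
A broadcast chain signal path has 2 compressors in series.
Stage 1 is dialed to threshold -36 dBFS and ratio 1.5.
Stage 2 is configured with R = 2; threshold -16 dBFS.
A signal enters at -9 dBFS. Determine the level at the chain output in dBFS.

-18 dBFS

Stage 1: overshoot 27 dB → 27/1.5 = 18 dB → -18 dBFS.
Stage 2: below threshold (-18 ≤ -16); passes unchanged; output -18 dBFS.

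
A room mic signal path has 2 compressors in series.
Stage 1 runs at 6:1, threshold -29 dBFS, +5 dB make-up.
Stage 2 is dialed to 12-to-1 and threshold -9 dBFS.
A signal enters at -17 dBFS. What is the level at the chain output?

-22 dBFS

Stage 1: -17 dBFS is 12 dB over -29 dBFS; at 6:1 that becomes 2 dB over, giving -27 dBFS; +5 dB make-up → -22 dBFS.
Stage 2: below threshold (-22 ≤ -9); passes unchanged; output -22 dBFS.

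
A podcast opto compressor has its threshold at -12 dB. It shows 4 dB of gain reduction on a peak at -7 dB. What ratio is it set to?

Input overshoot = -7 − (-12) = 5 dB.
Output overshoot = 5 − 4 = 1 dB.
Ratio = input overshoot / output overshoot = 5 / 1 = 5.

5:1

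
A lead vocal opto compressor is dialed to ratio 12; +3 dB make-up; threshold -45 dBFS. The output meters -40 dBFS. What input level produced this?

Before make-up, the level was -40 − 3 = -43 dBFS.
Post-compression overshoot = -43 − (-45) = 2 dB.
Input overshoot = R × output overshoot = 24 dB → input = -45 + 24 = -21 dBFS.

-21 dBFS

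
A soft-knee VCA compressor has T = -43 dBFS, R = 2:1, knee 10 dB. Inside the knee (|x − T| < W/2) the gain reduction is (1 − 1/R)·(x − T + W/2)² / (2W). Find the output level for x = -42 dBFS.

x − T + W/2 = -42 − (-43) + 5 = 6.
GR = (1 − 1/2) × 6² / 20 = 0.5 × 36 / 20 = 0.9 dB.
Output = -42 − 0.9 = -42.9 dBFS.

-42.9 dBFS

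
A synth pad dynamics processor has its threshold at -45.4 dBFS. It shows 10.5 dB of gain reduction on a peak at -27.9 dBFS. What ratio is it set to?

2.5:1

Input overshoot = -27.9 − (-45.4) = 17.5 dB.
Output overshoot = 17.5 − 10.5 = 7 dB.
Ratio = input overshoot / output overshoot = 17.5 / 7 = 2.5.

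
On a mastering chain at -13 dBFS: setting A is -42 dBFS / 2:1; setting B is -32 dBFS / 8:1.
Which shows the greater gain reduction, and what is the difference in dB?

A: 29 dB over, compressed to 14.5 dB over, so 14.5 dB of GR.
B: 19 dB over, compressed to 2.375 dB over, so 16.625 dB of GR.
B reduces 2.125 dB more.

B, by 2.125 dB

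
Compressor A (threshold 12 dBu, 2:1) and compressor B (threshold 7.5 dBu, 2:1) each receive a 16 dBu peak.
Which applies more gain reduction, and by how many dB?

A: overshoot 4 dB → output overshoot 2 dB → GR 2 dB.
B: overshoot 8.5 dB → output overshoot 4.25 dB → GR 4.25 dB.
B reduces 2.25 dB more.

B, by 2.25 dB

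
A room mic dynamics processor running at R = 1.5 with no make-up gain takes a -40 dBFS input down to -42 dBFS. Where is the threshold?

-46 dBFS

Gain reduction = -40 − (-42) = 2 dB; output overshoot = GR / (R − 1) = 2 / 0.5 = 4 dB.
Threshold = output − output overshoot = -42 − 4 = -46 dBFS.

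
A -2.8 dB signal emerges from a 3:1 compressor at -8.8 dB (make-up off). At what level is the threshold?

Input is 9 dB above T (since output overshoot × R = input overshoot: (-8.8 − T)·3 = -2.8 − T gives T = -11.8 dB).
Check: -11.8 + (-2.8 − (-11.8))/3 = -11.8 + 3 = -8.8 dB. ✓

-11.8 dB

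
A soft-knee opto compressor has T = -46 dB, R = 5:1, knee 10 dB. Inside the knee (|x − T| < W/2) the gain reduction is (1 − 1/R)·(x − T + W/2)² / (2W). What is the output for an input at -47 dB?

-47.64 dB

x − T + W/2 = -47 − (-46) + 5 = 4.
GR = (1 − 1/5) × 4² / 20 = 0.8 × 16 / 20 = 0.64 dB.
Output = -47 − 0.64 = -47.64 dB.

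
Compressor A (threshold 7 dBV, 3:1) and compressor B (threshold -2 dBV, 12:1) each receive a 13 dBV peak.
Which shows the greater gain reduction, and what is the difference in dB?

B, by 9.75 dB

A: 6 dB over, compressed to 2 dB over, so 4 dB of GR.
B: 15 dB over, compressed to 1.25 dB over, so 13.75 dB of GR.
B reduces 9.75 dB more.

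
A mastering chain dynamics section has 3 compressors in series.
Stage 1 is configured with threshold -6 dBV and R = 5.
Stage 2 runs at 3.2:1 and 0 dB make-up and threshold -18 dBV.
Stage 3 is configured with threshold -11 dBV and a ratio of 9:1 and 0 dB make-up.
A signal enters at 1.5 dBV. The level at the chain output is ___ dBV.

-13.78125 dBV

Stage 1: overshoot 7.5 dB → 7.5/5 = 1.5 dB → -4.5 dBV.
Stage 2: -4.5 dBV is 13.5 dB over -18 dBV; at 3.2:1 that becomes 4.21875 dB over, giving -13.78125 dBV.
Stage 3: -13.78125 dBV ≤ -11 dBV, so stage 3 doesn't engage; output -13.78125 dBV.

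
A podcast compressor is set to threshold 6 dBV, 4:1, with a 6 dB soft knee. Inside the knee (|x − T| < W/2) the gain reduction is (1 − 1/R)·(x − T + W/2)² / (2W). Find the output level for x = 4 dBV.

3.9375 dBV

x − T + W/2 = 4 − 6 + 3 = 1.
GR = (1 − 1/4) × 1² / 12 = 0.75 × 1 / 12 = 0.0625 dB.
Output = 4 − 0.0625 = 3.9375 dBV.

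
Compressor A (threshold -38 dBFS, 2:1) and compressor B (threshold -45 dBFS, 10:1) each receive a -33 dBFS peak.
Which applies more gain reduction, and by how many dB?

B, by 8.3 dB

A: GR = 5 − 5/2 = 2.5 dB.
B: GR = 12 − 12/10 = 10.8 dB.
B applies 8.3 dB more gain reduction.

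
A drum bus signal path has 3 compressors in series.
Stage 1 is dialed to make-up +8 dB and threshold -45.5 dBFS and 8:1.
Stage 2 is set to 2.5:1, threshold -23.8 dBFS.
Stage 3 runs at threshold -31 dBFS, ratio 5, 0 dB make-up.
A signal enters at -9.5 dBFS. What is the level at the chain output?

-33 dBFS

Stage 1: overshoot 36 dB → 36/8 = 4.5 dB → -41 dBFS; +8 dB make-up → -33 dBFS.
Stage 2: -33 dBFS ≤ -23.8 dBFS, so stage 2 doesn't engage; output -33 dBFS.
Stage 3: -33 dBFS ≤ -31 dBFS, so stage 3 doesn't engage; output -33 dBFS.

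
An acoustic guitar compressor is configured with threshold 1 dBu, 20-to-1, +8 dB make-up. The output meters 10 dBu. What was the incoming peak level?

21 dBu

Before make-up, the level was 10 − 8 = 2 dBu.
The compressed level sits 2 − 1 = 1 dB over threshold.
Before 20:1 compression the overshoot was 1 × 20 = 20 dB, so input = 1 + 20 = 21 dBu.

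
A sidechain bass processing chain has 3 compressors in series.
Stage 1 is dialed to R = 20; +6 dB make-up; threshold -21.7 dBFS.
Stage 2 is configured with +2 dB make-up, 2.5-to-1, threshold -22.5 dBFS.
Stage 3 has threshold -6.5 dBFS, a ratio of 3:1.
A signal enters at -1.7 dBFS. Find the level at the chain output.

Stage 1: overshoot 20 dB → 20/20 = 1 dB → -20.7 dBFS; +6 dB make-up → -14.7 dBFS.
Stage 2: overshoot 7.8 dB → 7.8/2.5 = 3.12 dB → -19.38 dBFS; +2 dB make-up → -17.38 dBFS.
Stage 3: -17.38 dBFS is at or below the -6.5 dBFS threshold — no compression; output -17.38 dBFS.

-17.38 dBFS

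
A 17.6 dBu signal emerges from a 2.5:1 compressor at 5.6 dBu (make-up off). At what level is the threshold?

-2.4 dBu

Input is 20 dB above T (since output overshoot × R = input overshoot: (5.6 − T)·2.5 = 17.6 − T gives T = -2.4 dBu).
Check: -2.4 + (17.6 − (-2.4))/2.5 = -2.4 + 8 = 5.6 dBu. ✓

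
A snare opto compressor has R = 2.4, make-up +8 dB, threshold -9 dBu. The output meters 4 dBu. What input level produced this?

Stripping the +8 dB make-up gives -4 dBu at the gain stage.
The compressed level sits -4 − (-9) = 5 dB over threshold.
Before 2.4:1 compression the overshoot was 5 × 2.4 = 12 dB, so input = -9 + 12 = 3 dBu.

3 dBu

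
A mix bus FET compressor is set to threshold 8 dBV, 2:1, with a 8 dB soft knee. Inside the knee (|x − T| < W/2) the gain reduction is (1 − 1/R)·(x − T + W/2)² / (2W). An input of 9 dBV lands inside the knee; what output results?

8.21875 dBV

x − T + W/2 = 9 − 8 + 4 = 5.
GR = (1 − 1/2) × 5² / 16 = 0.5 × 25 / 16 = 0.78125 dB.
Output = 9 − 0.78125 = 8.21875 dBV.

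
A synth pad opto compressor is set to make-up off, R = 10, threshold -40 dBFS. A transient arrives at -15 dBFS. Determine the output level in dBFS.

-15 dBFS sits 25 dB over threshold.
At 10:1 the overshoot is divided by 10, leaving 2.5 dB above threshold.
That puts the output at -37.5 dBFS.

-37.5 dBFS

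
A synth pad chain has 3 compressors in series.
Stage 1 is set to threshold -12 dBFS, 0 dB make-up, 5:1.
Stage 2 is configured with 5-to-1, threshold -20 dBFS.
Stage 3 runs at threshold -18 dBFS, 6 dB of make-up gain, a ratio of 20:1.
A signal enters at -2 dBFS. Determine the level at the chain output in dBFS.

-12 dBFS

Stage 1: overshoot 10 dB → 10/5 = 2 dB → -10 dBFS.
Stage 2: -10 dBFS is 10 dB over -20 dBFS; at 5:1 that becomes 2 dB over, giving -18 dBFS.
Stage 3: -18 dBFS is at or below the -18 dBFS threshold — no compression; make-up brings it to -12 dBFS.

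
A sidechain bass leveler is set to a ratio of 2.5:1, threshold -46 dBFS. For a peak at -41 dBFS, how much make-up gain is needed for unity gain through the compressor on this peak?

Overshoot 5 dB → 5/2.5 = 2 dB after compression, so the compressed level is -46 + 2 = -44 dBFS.
Make-up = target − compressed = -41 − (-44) = 3 dB.

3 dB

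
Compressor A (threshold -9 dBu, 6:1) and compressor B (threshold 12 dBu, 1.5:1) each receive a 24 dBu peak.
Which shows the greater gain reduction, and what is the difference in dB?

A, by 23.5 dB

A: overshoot 33 dB → output overshoot 5.5 dB → GR 27.5 dB.
B: overshoot 12 dB → output overshoot 8 dB → GR 4 dB.
A applies 23.5 dB more gain reduction.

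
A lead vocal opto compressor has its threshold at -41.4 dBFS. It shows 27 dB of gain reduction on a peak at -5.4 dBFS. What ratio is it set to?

Input overshoot = -5.4 − (-41.4) = 36 dB.
Output overshoot = 36 − 27 = 9 dB.
Ratio = input overshoot / output overshoot = 36 / 9 = 4.

4:1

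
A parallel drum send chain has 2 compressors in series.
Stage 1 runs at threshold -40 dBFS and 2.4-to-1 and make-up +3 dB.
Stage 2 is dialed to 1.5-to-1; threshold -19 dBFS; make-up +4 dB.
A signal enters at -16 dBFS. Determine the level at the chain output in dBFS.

Stage 1: 24 dB above -40 dBFS, reduced 2.4:1 to 10 dB above → -30 dBFS; +3 dB make-up → -27 dBFS.
Stage 2: -27 dBFS is at or below the -19 dBFS threshold — no compression; make-up brings it to -23 dBFS.

-23 dBFS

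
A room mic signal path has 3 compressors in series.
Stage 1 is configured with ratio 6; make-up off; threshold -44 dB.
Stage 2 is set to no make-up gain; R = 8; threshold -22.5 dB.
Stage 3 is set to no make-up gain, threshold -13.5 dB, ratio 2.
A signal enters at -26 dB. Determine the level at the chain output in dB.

Stage 1: -26 dB is 18 dB over -44 dB; at 6:1 that becomes 3 dB over, giving -41 dB.
Stage 2: below threshold (-41 ≤ -22.5); passes unchanged; output -41 dB.
Stage 3: -41 dB ≤ -13.5 dB, so stage 3 doesn't engage; output -41 dB.

-41 dB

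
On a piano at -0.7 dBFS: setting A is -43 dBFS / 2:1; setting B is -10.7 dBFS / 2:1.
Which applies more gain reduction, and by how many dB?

A: 42.3 dB over, compressed to 21.15 dB over, so 21.15 dB of GR.
B: 10 dB over, compressed to 5 dB over, so 5 dB of GR.
A applies 16.15 dB more gain reduction.

A, by 16.15 dB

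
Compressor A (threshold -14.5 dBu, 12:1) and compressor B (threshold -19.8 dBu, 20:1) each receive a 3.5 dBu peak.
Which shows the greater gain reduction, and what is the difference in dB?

A: 18 dB over, compressed to 1.5 dB over, so 16.5 dB of GR.
B: 23.3 dB over, compressed to 1.165 dB over, so 22.135 dB of GR.
B reduces 5.635 dB more.

B, by 5.635 dB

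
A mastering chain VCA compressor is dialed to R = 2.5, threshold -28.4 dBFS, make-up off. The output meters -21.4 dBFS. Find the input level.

-10.9 dBFS

The compressed level sits -21.4 − (-28.4) = 7 dB over threshold.
Undo the ratio: input overshoot = 7 × 2.5 = 17.5 dB, giving input = -10.9 dBFS.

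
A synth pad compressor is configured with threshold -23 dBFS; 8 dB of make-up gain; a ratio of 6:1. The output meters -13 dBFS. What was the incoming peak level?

Stripping the +8 dB make-up gives -21 dBFS at the gain stage.
The compressed level sits -21 − (-23) = 2 dB over threshold.
Before 6:1 compression the overshoot was 2 × 6 = 12 dB, so input = -23 + 12 = -11 dBFS.

-11 dBFS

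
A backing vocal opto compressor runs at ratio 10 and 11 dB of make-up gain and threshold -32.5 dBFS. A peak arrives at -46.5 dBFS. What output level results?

-35.5 dBFS

-46.5 dBFS is 14 dB below the -32.5 dBFS threshold, so no gain reduction is applied.
Make-up gain adds 11 dB: -46.5 + 11 = -35.5 dBFS.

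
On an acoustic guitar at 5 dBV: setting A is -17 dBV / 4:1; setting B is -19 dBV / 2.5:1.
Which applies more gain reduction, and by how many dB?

A: GR = 22 − 22/4 = 16.5 dB.
B: GR = 24 − 24/2.5 = 14.4 dB.
Difference: 2.1 dB in favour of A.

A, by 2.1 dB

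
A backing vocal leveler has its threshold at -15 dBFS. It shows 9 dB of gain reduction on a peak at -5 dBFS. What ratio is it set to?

Input overshoot = -5 − (-15) = 10 dB.
Output overshoot = 10 − 9 = 1 dB.
Ratio = input overshoot / output overshoot = 10 / 1 = 10.

10:1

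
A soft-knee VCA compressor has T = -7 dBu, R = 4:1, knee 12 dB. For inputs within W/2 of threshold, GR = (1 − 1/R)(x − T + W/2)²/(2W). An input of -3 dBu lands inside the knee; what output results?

-6.125 dBu

x − T + W/2 = -3 − (-7) + 6 = 10.
GR = (1 − 1/4) × 10² / 24 = 0.75 × 100 / 24 = 3.125 dB.
Output = -3 − 3.125 = -6.125 dBu.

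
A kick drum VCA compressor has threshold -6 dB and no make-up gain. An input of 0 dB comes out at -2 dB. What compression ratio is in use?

1.5:1

Input overshoot = 0 − (-6) = 6 dB; output overshoot = -2 − (-6) = 4 dB.
Ratio = 6 / 4 = 1.5.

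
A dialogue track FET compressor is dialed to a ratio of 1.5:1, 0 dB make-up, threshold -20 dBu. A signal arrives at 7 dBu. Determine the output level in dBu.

-2 dBu

Overshoot: 7 − (-20) = 27 dB.
The 27 dB excess becomes 18 dB after 1.5:1 reduction.
Output = -20 + 18 = -2 dBu.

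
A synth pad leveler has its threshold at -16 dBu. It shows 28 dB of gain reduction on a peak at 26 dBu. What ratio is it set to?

3:1

Input overshoot = 26 − (-16) = 42 dB.
Output overshoot = 42 − 28 = 14 dB.
Ratio = input overshoot / output overshoot = 42 / 14 = 3.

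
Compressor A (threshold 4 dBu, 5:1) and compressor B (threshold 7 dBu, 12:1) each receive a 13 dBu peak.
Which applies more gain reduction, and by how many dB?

A, by 1.7 dB

A: overshoot 9 dB → output overshoot 1.8 dB → GR 7.2 dB.
B: overshoot 6 dB → output overshoot 0.5 dB → GR 5.5 dB.
A applies 1.7 dB more gain reduction.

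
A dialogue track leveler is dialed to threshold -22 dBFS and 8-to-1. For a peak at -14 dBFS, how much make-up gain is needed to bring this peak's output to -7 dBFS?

14 dB

Overshoot 8 dB → 8/8 = 1 dB after compression, so the compressed level is -22 + 1 = -21 dBFS.
Make-up = target − compressed = -7 − (-21) = 14 dB.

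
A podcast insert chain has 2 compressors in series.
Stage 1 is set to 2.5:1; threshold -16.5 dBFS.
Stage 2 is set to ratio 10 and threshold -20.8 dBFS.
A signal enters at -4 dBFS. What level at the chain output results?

Stage 1: -4 dBFS is 12.5 dB over -16.5 dBFS; at 2.5:1 that becomes 5 dB over, giving -11.5 dBFS.
Stage 2: 9.3 dB above -20.8 dBFS, reduced 10:1 to 0.93 dB above → -19.87 dBFS.

-19.87 dBFS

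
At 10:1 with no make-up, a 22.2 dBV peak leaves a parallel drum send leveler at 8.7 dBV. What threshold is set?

Input is 15 dB above T (since output overshoot × R = input overshoot: (8.7 − T)·10 = 22.2 − T gives T = 7.2 dBV).
Check: 7.2 + (22.2 − 7.2)/10 = 7.2 + 1.5 = 8.7 dBV. ✓

7.2 dBV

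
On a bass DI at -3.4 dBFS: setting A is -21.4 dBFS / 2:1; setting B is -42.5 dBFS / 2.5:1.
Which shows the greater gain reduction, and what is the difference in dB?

A: overshoot 18 dB → output overshoot 9 dB → GR 9 dB.
B: overshoot 39.1 dB → output overshoot 15.64 dB → GR 23.46 dB.
B applies 14.46 dB more gain reduction.

B, by 14.46 dB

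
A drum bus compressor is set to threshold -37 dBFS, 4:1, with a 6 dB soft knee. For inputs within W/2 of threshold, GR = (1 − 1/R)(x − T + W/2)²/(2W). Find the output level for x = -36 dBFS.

x − T + W/2 = -36 − (-37) + 3 = 4.
GR = (1 − 1/4) × 4² / 12 = 0.75 × 16 / 12 = 1 dB.
Output = -36 − 1 = -37 dBFS.

-37 dBFS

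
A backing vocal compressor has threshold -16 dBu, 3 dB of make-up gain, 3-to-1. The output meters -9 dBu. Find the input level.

Stripping the +3 dB make-up gives -12 dBu at the gain stage.
Post-compression overshoot = -12 − (-16) = 4 dB.
Input overshoot = R × output overshoot = 12 dB → input = -16 + 12 = -4 dBu.

-4 dBu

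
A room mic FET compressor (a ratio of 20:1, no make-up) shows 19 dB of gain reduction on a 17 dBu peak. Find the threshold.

Gain reduction = 17 − (-2) = 19 dB; output overshoot = GR / (R − 1) = 19 / 19 = 1 dB.
Threshold = output − output overshoot = -2 − 1 = -3 dBu.

-3 dBu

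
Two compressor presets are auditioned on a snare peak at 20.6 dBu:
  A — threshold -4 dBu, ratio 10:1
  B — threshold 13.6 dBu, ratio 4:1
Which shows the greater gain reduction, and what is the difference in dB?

A, by 16.89 dB

A: overshoot 24.6 dB → output overshoot 2.46 dB → GR 22.14 dB.
B: overshoot 7 dB → output overshoot 1.75 dB → GR 5.25 dB.
Difference: 16.89 dB in favour of A.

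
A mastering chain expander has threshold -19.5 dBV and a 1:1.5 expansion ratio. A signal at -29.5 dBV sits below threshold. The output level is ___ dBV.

The input is 10 dB below the -19.5 dBV threshold.
A 1:1.5 expander multiplies undershoot by 1.5: 10 × 1.5 = 15 dB below threshold.
Output = -19.5 − 15 = -34.5 dBV.

-34.5 dBV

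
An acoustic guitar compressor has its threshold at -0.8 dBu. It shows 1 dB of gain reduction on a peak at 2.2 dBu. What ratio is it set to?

1.5:1

Input overshoot = 2.2 − (-0.8) = 3 dB.
Output overshoot = 3 − 1 = 2 dB.
Ratio = input overshoot / output overshoot = 3 / 2 = 1.5.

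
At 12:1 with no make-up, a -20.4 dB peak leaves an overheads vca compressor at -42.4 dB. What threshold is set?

Gain reduction = -20.4 − (-42.4) = 22 dB; output overshoot = GR / (R − 1) = 22 / 11 = 2 dB.
Threshold = output − output overshoot = -42.4 − 2 = -44.4 dB.

-44.4 dB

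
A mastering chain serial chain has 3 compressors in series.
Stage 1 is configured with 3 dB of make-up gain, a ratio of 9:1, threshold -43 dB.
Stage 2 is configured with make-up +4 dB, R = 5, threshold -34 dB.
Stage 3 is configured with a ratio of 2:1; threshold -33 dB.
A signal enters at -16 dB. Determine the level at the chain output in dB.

-33 dB

Stage 1: 27 dB above -43 dB, reduced 9:1 to 3 dB above → -40 dB; +3 dB make-up → -37 dB.
Stage 2: -37 dB ≤ -34 dB, so stage 2 doesn't engage; make-up brings it to -33 dB.
Stage 3: below threshold (-33 ≤ -33); passes unchanged; output -33 dB.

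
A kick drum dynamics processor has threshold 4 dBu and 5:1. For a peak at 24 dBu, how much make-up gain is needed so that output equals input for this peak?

16 dB

The peak compresses to 4 + 20/5 = 8 dBu.
To reach 24 dBu requires 24 − 8 = 16 dB of make-up.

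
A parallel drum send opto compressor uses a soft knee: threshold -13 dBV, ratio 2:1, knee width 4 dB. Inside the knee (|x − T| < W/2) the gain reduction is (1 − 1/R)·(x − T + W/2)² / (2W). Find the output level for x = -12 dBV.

x − T + W/2 = -12 − (-13) + 2 = 3.
GR = (1 − 1/2) × 3² / 8 = 0.5 × 9 / 8 = 0.5625 dB.
Output = -12 − 0.5625 = -12.5625 dBV.

-12.5625 dBV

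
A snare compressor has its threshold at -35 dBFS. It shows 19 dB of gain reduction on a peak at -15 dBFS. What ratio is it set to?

20:1

Input overshoot = -15 − (-35) = 20 dB.
Output overshoot = 20 − 19 = 1 dB.
Ratio = input overshoot / output overshoot = 20 / 1 = 20.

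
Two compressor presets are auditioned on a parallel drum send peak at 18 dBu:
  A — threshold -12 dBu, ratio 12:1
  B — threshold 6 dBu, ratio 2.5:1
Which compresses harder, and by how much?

A, by 20.3 dB

A: GR = 30 − 30/12 = 27.5 dB.
B: GR = 12 − 12/2.5 = 7.2 dB.
Difference: 20.3 dB in favour of A.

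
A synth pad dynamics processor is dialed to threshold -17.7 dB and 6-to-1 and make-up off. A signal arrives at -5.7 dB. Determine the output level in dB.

-15.7 dB

Overshoot: -5.7 − (-17.7) = 12 dB.
The 12 dB excess becomes 2 dB after 6:1 reduction.
Output = -17.7 + 2 = -15.7 dB.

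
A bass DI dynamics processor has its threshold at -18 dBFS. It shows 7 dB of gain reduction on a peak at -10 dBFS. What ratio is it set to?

Input overshoot = -10 − (-18) = 8 dB.
Output overshoot = 8 − 7 = 1 dB.
Ratio = input overshoot / output overshoot = 8 / 1 = 8.

8:1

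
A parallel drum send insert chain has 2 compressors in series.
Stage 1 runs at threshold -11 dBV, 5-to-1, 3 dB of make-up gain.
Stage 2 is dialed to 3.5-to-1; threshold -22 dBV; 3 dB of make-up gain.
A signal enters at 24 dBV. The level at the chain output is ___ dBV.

Stage 1: 24 dBV is 35 dB over -11 dBV; at 5:1 that becomes 7 dB over, giving -4 dBV; +3 dB make-up → -1 dBV.
Stage 2: overshoot 21 dB → 21/3.5 = 6 dB → -16 dBV; +3 dB make-up → -13 dBV.

-13 dBV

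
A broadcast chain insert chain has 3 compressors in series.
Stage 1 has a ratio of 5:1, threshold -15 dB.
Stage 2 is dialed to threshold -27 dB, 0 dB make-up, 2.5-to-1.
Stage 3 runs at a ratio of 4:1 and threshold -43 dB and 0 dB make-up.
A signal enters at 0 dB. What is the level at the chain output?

-37.5 dB

Stage 1: 15 dB above -15 dB, reduced 5:1 to 3 dB above → -12 dB.
Stage 2: 15 dB above -27 dB, reduced 2.5:1 to 6 dB above → -21 dB.
Stage 3: overshoot 22 dB → 22/4 = 5.5 dB → -37.5 dB.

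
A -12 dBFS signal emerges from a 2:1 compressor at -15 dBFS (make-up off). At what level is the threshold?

Let T be the threshold. Output overshoot = (input overshoot)/R, so -15 − T = (-12 − T)/2.
2·(-15 − T) = -12 − T → 1·T = -30 − (-12) = -18.
T = -18/1 = -18 dBFS.

-18 dBFS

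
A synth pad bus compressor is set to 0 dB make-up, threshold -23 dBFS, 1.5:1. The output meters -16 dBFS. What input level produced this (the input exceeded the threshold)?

That's 7 dB above the -23 dBFS threshold.
Input overshoot = R × output overshoot = 10.5 dB → input = -23 + 10.5 = -12.5 dBFS.

-12.5 dBFS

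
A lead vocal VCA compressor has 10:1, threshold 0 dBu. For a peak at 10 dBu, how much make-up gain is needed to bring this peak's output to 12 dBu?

Without make-up, output = threshold + overshoot/10 = 0 + 1 = 1 dBu.
Gap to target: 11 dB.

11 dB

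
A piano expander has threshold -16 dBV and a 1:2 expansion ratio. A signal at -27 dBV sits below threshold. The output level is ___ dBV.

-38 dBV

The input is 11 dB below the -16 dBV threshold.
A 1:2 expander multiplies undershoot by 2: 11 × 2 = 22 dB below threshold.
Output = -16 − 22 = -38 dBV.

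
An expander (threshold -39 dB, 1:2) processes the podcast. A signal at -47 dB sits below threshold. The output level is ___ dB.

Below threshold, a 1:2 expander applies gain = (2−1)×(T − x) of attenuation.
(2−1) × 8 = 8 dB, so output = -47 − 8 = -55 dB.

-55 dB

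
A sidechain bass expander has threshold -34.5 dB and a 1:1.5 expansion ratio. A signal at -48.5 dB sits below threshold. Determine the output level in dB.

The input is 14 dB below the -34.5 dB threshold.
A 1:1.5 expander multiplies undershoot by 1.5: 14 × 1.5 = 21 dB below threshold.
Output = -34.5 − 21 = -55.5 dB.

-55.5 dB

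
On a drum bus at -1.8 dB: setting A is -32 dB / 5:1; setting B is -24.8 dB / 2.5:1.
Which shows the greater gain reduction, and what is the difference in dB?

A, by 10.36 dB

A: overshoot 30.2 dB → output overshoot 6.04 dB → GR 24.16 dB.
B: overshoot 23 dB → output overshoot 9.2 dB → GR 13.8 dB.
A applies 10.36 dB more gain reduction.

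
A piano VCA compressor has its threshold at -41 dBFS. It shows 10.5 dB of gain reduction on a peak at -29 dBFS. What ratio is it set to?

8:1

Input overshoot = -29 − (-41) = 12 dB.
Output overshoot = 12 − 10.5 = 1.5 dB.
Ratio = input overshoot / output overshoot = 12 / 1.5 = 8.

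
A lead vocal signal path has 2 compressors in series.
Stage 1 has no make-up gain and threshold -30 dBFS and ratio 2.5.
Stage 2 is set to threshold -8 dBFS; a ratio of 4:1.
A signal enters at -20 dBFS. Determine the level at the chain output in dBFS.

Stage 1: overshoot 10 dB → 10/2.5 = 4 dB → -26 dBFS.
Stage 2: -26 dBFS ≤ -8 dBFS, so stage 2 doesn't engage; output -26 dBFS.

-26 dBFS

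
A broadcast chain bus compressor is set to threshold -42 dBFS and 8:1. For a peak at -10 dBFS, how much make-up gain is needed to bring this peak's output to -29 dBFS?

9 dB

Overshoot 32 dB → 32/8 = 4 dB after compression, so the compressed level is -42 + 4 = -38 dBFS.
Make-up = target − compressed = -29 − (-38) = 9 dB.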